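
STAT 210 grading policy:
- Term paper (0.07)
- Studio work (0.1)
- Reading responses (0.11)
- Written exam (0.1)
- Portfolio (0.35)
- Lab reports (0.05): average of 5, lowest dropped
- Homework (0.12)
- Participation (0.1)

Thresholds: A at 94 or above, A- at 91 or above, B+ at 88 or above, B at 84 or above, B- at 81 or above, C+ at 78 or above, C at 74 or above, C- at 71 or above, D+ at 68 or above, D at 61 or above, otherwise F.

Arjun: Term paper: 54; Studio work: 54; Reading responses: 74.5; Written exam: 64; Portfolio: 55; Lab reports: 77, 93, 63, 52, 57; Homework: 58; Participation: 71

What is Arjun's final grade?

Lab reports: drop 52 → average of remaining 4 = 290/4 = 72.5
Weighted total:
  Term paper 54 × 0.07 = 3.78
  Studio work 54 × 0.1 = 5.4
  Reading responses 74.5 × 0.11 = 8.195
  Written exam 64 × 0.1 = 6.4
  Portfolio 55 × 0.35 = 19.25
  Lab reports 72.5 × 0.05 = 3.625
  Homework 58 × 0.12 = 6.96
  Participation 71 × 0.1 = 7.1
Sum = 60.71
60.71 < 61 → F

F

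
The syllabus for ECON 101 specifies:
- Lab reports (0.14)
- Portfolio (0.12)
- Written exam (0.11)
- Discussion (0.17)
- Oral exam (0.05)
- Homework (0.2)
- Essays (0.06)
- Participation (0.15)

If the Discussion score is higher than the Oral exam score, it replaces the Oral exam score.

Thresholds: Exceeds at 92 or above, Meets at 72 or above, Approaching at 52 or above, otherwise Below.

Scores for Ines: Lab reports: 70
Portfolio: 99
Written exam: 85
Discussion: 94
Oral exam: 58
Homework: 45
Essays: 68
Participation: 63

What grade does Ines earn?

Meets

Discussion (94) > Oral exam (58), so Oral exam counts as 94.
Weighted total:
  Lab reports 70 × 0.14 = 9.8
  Portfolio 99 × 0.12 = 11.88
  Written exam 85 × 0.11 = 9.35
  Discussion 94 × 0.17 = 15.98
  Oral exam 94 × 0.05 = 4.7
  Homework 45 × 0.2 = 9
  Essays 68 × 0.06 = 4.08
  Participation 63 × 0.15 = 9.45
Sum = 74.24
74.24 is ≥ 72 and < 92 → Meets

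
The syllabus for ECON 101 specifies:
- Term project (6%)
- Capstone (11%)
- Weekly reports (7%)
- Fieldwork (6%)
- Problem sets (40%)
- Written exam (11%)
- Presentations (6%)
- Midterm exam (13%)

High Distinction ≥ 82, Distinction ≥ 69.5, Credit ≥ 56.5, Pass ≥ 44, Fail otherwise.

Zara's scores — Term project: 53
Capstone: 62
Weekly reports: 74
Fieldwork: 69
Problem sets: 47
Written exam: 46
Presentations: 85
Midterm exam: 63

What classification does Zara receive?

Pass

Weighted total:
  Term project 53 × 0.06 = 3.18
  Capstone 62 × 0.11 = 6.82
  Weekly reports 74 × 0.07 = 5.18
  Fieldwork 69 × 0.06 = 4.14
  Problem sets 47 × 0.4 = 18.8
  Written exam 46 × 0.11 = 5.06
  Presentations 85 × 0.06 = 5.1
  Midterm exam 63 × 0.13 = 8.19
Sum = 56.47
56.47 is ≥ 44 and < 56.5 → Pass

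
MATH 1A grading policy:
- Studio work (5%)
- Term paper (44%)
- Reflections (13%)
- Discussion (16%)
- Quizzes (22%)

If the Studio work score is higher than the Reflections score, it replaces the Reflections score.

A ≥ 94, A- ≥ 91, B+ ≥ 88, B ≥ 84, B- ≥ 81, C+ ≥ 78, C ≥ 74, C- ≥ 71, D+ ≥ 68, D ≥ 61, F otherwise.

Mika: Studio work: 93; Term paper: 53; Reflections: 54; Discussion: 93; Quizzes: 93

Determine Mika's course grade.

Studio work (93) > Reflections (54), so Reflections counts as 93.
Weighted total:
  Studio work 93 × 0.05 = 4.65
  Term paper 53 × 0.44 = 23.32
  Reflections 93 × 0.13 = 12.09
  Discussion 93 × 0.16 = 14.88
  Quizzes 93 × 0.22 = 20.46
Sum = 75.4
75.4 is ≥ 74 and < 78 → C

C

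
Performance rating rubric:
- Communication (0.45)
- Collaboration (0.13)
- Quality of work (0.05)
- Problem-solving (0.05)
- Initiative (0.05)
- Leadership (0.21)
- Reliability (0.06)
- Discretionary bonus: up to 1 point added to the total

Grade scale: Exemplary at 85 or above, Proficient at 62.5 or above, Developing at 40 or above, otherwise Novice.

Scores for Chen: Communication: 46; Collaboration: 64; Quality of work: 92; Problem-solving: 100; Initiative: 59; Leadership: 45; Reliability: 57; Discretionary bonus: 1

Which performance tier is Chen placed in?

Weighted total:
  Communication 46 × 0.45 = 20.7
  Collaboration 64 × 0.13 = 8.32
  Quality of work 92 × 0.05 = 4.6
  Problem-solving 100 × 0.05 = 5
  Initiative 59 × 0.05 = 2.95
  Leadership 45 × 0.21 = 9.45
  Reliability 57 × 0.06 = 3.42
Sum = 54.44
Discretionary bonus: 54.44 + 1 = 55.44
55.44 is ≥ 40 and < 62.5 → Developing

Developing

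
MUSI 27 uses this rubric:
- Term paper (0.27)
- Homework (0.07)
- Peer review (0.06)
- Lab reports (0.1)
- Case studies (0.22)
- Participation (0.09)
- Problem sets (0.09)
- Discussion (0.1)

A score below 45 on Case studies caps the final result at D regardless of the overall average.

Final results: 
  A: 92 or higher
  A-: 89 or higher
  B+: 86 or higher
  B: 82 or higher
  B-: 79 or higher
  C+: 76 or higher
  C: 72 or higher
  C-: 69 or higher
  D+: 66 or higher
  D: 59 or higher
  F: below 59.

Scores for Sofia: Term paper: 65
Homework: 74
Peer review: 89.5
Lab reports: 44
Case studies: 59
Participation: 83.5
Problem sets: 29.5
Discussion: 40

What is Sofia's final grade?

D

Case studies score 59 ≥ 45: minimum met.
Weighted total:
  Term paper 65 × 0.27 = 17.55
  Homework 74 × 0.07 = 5.18
  Peer review 89.5 × 0.06 = 5.37
  Lab reports 44 × 0.1 = 4.4
  Case studies 59 × 0.22 = 12.98
  Participation 83.5 × 0.09 = 7.515
  Problem sets 29.5 × 0.09 = 2.655
  Discussion 40 × 0.1 = 4
Sum = 59.65
59.65 is ≥ 59 and < 66 → D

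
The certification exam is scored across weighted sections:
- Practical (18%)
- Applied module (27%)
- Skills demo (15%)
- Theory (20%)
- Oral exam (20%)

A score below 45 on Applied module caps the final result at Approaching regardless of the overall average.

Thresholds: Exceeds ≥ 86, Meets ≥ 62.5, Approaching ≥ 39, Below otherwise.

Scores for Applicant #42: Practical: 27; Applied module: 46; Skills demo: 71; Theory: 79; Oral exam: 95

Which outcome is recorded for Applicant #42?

Applied module score 46 ≥ 45: minimum met.
Weighted total:
  Practical 27 × 0.18 = 4.86
  Applied module 46 × 0.27 = 12.42
  Skills demo 71 × 0.15 = 10.65
  Theory 79 × 0.2 = 15.8
  Oral exam 95 × 0.2 = 19
Sum = 62.73
62.73 is ≥ 62.5 and < 86 → Meets

Meets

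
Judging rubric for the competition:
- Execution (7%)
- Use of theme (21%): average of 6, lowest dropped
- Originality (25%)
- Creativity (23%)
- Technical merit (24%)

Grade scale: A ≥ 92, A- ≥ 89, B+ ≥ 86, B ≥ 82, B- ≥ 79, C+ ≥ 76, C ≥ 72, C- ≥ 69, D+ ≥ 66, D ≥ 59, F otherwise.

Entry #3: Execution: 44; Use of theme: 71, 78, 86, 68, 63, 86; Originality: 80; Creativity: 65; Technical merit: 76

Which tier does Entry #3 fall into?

C

Use of theme: drop 63 → average of remaining 5 = 389/5 = 77.8
Weighted total:
  Execution 44 × 0.07 = 3.08
  Use of theme 77.8 × 0.21 = 16.338
  Originality 80 × 0.25 = 20
  Creativity 65 × 0.23 = 14.95
  Technical merit 76 × 0.24 = 18.24
Sum = 72.608
72.608 is ≥ 72 and < 76 → C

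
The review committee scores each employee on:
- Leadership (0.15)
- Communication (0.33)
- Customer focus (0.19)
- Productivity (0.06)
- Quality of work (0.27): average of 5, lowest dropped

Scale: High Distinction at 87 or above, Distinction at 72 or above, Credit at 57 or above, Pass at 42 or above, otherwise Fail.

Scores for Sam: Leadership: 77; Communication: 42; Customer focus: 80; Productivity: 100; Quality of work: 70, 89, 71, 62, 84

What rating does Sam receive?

Credit

Quality of work: drop 62 → average of remaining 4 = 314/4 = 78.5
Weighted total:
  Leadership 77 × 0.15 = 11.55
  Communication 42 × 0.33 = 13.86
  Customer focus 80 × 0.19 = 15.2
  Productivity 100 × 0.06 = 6
  Quality of work 78.5 × 0.27 = 21.195
Sum = 67.805
67.805 is ≥ 57 and < 72 → Credit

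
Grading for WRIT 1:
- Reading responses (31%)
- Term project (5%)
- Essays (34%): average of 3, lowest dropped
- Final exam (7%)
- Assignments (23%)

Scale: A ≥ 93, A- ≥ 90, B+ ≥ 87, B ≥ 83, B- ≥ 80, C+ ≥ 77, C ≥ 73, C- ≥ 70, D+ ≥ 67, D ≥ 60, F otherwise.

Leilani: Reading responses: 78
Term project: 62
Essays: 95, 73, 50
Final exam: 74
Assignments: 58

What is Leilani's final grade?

Essays: drop 50 → average of remaining 2 = 168/2 = 84
Weighted total:
  Reading responses 78 × 0.31 = 24.18
  Term project 62 × 0.05 = 3.1
  Essays 84 × 0.34 = 28.56
  Final exam 74 × 0.07 = 5.18
  Assignments 58 × 0.23 = 13.34
Sum = 74.36
74.36 is ≥ 73 and < 77 → C

C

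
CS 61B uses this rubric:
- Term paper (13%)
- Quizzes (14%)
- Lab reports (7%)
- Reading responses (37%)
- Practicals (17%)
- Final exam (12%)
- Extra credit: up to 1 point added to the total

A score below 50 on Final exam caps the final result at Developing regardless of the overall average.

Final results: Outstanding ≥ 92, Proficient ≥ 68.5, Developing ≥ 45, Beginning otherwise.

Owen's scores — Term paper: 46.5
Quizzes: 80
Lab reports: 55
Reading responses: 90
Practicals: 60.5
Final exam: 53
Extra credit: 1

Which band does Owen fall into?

Proficient

Final exam score 53 ≥ 50: minimum met.
Weighted total:
  Term paper 46.5 × 0.13 = 6.045
  Quizzes 80 × 0.14 = 11.2
  Lab reports 55 × 0.07 = 3.85
  Reading responses 90 × 0.37 = 33.3
  Practicals 60.5 × 0.17 = 10.285
  Final exam 53 × 0.12 = 6.36
Sum = 71.04
Extra credit: 71.04 + 1 = 72.04
72.04 is ≥ 68.5 and < 92 → Proficient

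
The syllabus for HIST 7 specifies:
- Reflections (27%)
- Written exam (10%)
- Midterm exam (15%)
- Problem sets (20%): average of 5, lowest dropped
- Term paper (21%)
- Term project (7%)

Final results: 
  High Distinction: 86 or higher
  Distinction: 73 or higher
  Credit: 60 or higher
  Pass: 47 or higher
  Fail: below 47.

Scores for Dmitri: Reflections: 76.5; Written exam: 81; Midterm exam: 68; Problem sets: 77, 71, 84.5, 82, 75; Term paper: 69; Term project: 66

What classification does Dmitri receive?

Distinction

Problem sets: drop 71 → average of remaining 4 = 318.5/4 = 79.625
Weighted total:
  Reflections 76.5 × 0.27 = 20.655
  Written exam 81 × 0.1 = 8.1
  Midterm exam 68 × 0.15 = 10.2
  Problem sets 79.625 × 0.2 = 15.925
  Term paper 69 × 0.21 = 14.49
  Term project 66 × 0.07 = 4.62
Sum = 73.99
73.99 is ≥ 73 and < 86 → Distinction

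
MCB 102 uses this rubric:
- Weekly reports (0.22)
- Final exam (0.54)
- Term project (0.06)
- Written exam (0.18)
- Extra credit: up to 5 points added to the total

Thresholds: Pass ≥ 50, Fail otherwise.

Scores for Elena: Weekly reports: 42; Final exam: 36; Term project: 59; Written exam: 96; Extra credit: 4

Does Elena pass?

Pass

Weighted total:
  Weekly reports 42 × 0.22 = 9.24
  Final exam 36 × 0.54 = 19.44
  Term project 59 × 0.06 = 3.54
  Written exam 96 × 0.18 = 17.28
Sum = 49.5
Extra credit: 49.5 + 4 = 53.5
53.5 ≥ 50 → Pass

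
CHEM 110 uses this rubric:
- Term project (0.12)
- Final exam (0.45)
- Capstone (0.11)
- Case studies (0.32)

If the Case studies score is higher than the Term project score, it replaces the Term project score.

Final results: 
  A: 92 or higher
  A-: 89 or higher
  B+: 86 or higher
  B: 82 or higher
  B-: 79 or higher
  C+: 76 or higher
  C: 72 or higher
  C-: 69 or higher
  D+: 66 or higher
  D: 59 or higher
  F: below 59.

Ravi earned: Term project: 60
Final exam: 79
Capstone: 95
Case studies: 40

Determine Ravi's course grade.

D+

Case studies (40) ≤ Term project (60), so Term project stays at 60.
Weighted total:
  Term project 60 × 0.12 = 7.2
  Final exam 79 × 0.45 = 35.55
  Capstone 95 × 0.11 = 10.45
  Case studies 40 × 0.32 = 12.8
Sum = 66
66 is ≥ 66 and < 69 → D+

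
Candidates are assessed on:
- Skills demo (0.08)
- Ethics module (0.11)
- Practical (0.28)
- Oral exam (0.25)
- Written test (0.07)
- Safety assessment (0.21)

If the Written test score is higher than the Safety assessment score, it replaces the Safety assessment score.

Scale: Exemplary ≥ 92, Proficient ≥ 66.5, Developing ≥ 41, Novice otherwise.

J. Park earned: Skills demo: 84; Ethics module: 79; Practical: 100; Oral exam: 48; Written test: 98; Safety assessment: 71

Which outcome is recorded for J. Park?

Proficient

Written test (98) > Safety assessment (71), so Safety assessment counts as 98.
Weighted total:
  Skills demo 84 × 0.08 = 6.72
  Ethics module 79 × 0.11 = 8.69
  Practical 100 × 0.28 = 28
  Oral exam 48 × 0.25 = 12
  Written test 98 × 0.07 = 6.86
  Safety assessment 98 × 0.21 = 20.58
Sum = 82.85
82.85 is ≥ 66.5 and < 92 → Proficient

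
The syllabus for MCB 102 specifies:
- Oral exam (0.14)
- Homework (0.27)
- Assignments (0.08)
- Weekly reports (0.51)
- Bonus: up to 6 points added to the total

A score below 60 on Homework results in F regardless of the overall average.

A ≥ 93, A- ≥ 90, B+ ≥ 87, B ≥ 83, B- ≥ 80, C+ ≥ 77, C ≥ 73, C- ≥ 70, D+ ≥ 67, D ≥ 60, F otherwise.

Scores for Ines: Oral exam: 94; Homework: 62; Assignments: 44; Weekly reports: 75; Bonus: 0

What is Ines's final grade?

C-

Homework score 62 ≥ 60: minimum met.
Weighted total:
  Oral exam 94 × 0.14 = 13.16
  Homework 62 × 0.27 = 16.74
  Assignments 44 × 0.08 = 3.52
  Weekly reports 75 × 0.51 = 38.25
Sum = 71.67
Bonus: 71.67 + 0 = 71.67
71.67 is ≥ 70 and < 73 → C-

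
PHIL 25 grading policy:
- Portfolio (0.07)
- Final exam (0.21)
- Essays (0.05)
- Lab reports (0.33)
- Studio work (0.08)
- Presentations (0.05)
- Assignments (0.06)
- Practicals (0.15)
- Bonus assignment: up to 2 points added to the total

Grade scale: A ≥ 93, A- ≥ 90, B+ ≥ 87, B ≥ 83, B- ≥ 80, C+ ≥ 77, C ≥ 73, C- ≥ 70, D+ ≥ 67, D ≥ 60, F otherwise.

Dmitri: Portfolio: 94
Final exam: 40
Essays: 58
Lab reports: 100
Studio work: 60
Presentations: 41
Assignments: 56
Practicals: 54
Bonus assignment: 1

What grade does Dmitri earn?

Weighted total:
  Portfolio 94 × 0.07 = 6.58
  Final exam 40 × 0.21 = 8.4
  Essays 58 × 0.05 = 2.9
  Lab reports 100 × 0.33 = 33
  Studio work 60 × 0.08 = 4.8
  Presentations 41 × 0.05 = 2.05
  Assignments 56 × 0.06 = 3.36
  Practicals 54 × 0.15 = 8.1
Sum = 69.19
Bonus assignment: 69.19 + 1 = 70.19
70.19 is ≥ 70 and < 73 → C-

C-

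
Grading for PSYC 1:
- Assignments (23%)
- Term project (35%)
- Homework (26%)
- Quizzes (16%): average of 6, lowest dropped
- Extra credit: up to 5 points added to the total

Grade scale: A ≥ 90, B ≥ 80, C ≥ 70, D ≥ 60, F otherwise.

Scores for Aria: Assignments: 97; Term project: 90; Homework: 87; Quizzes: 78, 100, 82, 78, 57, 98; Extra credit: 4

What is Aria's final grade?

Quizzes: drop 57 → average of remaining 5 = 436/5 = 87.2
Weighted total:
  Assignments 97 × 0.23 = 22.31
  Term project 90 × 0.35 = 31.5
  Homework 87 × 0.26 = 22.62
  Quizzes 87.2 × 0.16 = 13.952
Sum = 90.382
Extra credit: 90.382 + 4 = 94.382
94.382 ≥ 90 → A

A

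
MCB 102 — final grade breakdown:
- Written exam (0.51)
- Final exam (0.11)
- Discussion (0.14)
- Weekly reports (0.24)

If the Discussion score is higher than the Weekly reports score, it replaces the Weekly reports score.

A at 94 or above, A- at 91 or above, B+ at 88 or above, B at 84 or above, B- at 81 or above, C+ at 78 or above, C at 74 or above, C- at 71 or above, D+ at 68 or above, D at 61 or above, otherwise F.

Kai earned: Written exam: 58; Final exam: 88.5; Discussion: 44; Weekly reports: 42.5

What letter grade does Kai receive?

F

Discussion (44) > Weekly reports (42.5), so Weekly reports counts as 44.
Weighted total:
  Written exam 58 × 0.51 = 29.58
  Final exam 88.5 × 0.11 = 9.735
  Discussion 44 × 0.14 = 6.16
  Weekly reports 44 × 0.24 = 10.56
Sum = 56.035
56.035 < 61 → F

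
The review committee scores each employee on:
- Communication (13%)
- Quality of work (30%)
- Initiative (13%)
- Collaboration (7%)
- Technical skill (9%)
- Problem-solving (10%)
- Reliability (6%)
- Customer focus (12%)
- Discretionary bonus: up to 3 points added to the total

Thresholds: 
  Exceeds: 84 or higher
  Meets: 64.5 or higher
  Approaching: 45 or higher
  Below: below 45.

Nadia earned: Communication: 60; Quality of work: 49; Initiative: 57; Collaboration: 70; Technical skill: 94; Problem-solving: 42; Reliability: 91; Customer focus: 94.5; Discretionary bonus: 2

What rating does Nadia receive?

Weighted total:
  Communication 60 × 0.13 = 7.8
  Quality of work 49 × 0.3 = 14.7
  Initiative 57 × 0.13 = 7.41
  Collaboration 70 × 0.07 = 4.9
  Technical skill 94 × 0.09 = 8.46
  Problem-solving 42 × 0.1 = 4.2
  Reliability 91 × 0.06 = 5.46
  Customer focus 94.5 × 0.12 = 11.34
Sum = 64.27
Discretionary bonus: 64.27 + 2 = 66.27
66.27 is ≥ 64.5 and < 84 → Meets

Meets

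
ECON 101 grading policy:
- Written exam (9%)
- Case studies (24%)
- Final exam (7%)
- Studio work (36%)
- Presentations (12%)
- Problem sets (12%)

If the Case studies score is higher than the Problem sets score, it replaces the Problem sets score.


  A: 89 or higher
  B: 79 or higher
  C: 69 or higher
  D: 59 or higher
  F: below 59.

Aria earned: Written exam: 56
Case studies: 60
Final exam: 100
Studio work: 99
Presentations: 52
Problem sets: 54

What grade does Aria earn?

C

Case studies (60) > Problem sets (54), so Problem sets counts as 60.
Weighted total:
  Written exam 56 × 0.09 = 5.04
  Case studies 60 × 0.24 = 14.4
  Final exam 100 × 0.07 = 7
  Studio work 99 × 0.36 = 35.64
  Presentations 52 × 0.12 = 6.24
  Problem sets 60 × 0.12 = 7.2
Sum = 75.52
75.52 is ≥ 69 and < 79 → C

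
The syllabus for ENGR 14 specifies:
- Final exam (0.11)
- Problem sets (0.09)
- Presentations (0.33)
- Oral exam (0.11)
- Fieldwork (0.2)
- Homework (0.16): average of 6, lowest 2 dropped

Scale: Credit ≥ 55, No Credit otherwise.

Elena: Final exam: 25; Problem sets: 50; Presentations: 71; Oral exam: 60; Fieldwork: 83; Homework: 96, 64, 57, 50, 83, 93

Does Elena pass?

Credit

Homework: drop 50, 57 → average of remaining 4 = 336/4 = 84
Weighted total:
  Final exam 25 × 0.11 = 2.75
  Problem sets 50 × 0.09 = 4.5
  Presentations 71 × 0.33 = 23.43
  Oral exam 60 × 0.11 = 6.6
  Fieldwork 83 × 0.2 = 16.6
  Homework 84 × 0.16 = 13.44
Sum = 67.32
67.32 ≥ 55 → Credit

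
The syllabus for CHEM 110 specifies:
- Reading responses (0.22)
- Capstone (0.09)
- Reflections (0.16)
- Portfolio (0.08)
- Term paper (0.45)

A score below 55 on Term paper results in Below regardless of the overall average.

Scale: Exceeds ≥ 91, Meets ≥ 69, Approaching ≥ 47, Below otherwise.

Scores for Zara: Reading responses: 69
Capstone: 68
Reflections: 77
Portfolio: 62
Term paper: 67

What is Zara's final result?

Approaching

Term paper score 67 ≥ 55: minimum met.
Weighted total:
  Reading responses 69 × 0.22 = 15.18
  Capstone 68 × 0.09 = 6.12
  Reflections 77 × 0.16 = 12.32
  Portfolio 62 × 0.08 = 4.96
  Term paper 67 × 0.45 = 30.15
Sum = 68.73
68.73 is ≥ 47 and < 69 → Approaching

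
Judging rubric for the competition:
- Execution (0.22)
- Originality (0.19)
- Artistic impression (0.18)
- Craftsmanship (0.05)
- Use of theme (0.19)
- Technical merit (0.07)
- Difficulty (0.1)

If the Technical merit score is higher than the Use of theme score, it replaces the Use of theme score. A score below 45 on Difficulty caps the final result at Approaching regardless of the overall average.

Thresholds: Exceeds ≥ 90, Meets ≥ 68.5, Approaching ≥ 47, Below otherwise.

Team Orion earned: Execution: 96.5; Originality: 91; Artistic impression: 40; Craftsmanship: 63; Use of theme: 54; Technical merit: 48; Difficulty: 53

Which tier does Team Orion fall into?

Approaching

Technical merit (48) ≤ Use of theme (54), so Use of theme stays at 54.
Difficulty score 53 ≥ 45: minimum met.
Weighted total:
  Execution 96.5 × 0.22 = 21.23
  Originality 91 × 0.19 = 17.29
  Artistic impression 40 × 0.18 = 7.2
  Craftsmanship 63 × 0.05 = 3.15
  Use of theme 54 × 0.19 = 10.26
  Technical merit 48 × 0.07 = 3.36
  Difficulty 53 × 0.1 = 5.3
Sum = 67.79
67.79 is ≥ 47 and < 68.5 → Approaching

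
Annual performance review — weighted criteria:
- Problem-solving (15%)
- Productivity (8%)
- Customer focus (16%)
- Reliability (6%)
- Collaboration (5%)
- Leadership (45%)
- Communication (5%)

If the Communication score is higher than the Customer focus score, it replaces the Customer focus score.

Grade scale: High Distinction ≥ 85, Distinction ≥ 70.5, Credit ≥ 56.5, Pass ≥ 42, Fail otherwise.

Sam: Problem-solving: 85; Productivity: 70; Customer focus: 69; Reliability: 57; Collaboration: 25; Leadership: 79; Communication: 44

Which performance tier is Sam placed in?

Communication (44) ≤ Customer focus (69), so Customer focus stays at 69.
Weighted total:
  Problem-solving 85 × 0.15 = 12.75
  Productivity 70 × 0.08 = 5.6
  Customer focus 69 × 0.16 = 11.04
  Reliability 57 × 0.06 = 3.42
  Collaboration 25 × 0.05 = 1.25
  Leadership 79 × 0.45 = 35.55
  Communication 44 × 0.05 = 2.2
Sum = 71.81
71.81 is ≥ 70.5 and < 85 → Distinction

Distinction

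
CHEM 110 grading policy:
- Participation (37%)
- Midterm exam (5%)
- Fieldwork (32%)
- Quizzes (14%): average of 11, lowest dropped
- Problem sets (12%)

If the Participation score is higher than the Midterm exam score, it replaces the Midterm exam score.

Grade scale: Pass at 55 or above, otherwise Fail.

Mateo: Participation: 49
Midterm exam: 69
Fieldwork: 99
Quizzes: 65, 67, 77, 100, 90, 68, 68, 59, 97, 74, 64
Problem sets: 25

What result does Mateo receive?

Pass

Quizzes: drop 59 → average of remaining 10 = 770/10 = 77
Participation (49) ≤ Midterm exam (69), so Midterm exam stays at 69.
Weighted total:
  Participation 49 × 0.37 = 18.13
  Midterm exam 69 × 0.05 = 3.45
  Fieldwork 99 × 0.32 = 31.68
  Quizzes 77 × 0.14 = 10.78
  Problem sets 25 × 0.12 = 3
Sum = 67.04
67.04 ≥ 55 → Pass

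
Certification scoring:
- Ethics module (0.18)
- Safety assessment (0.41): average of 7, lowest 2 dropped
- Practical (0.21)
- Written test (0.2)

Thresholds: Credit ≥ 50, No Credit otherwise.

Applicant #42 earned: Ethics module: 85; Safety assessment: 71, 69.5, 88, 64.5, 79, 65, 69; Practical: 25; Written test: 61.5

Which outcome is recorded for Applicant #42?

Credit

Safety assessment: drop 64.5, 65 → average of remaining 5 = 376.5/5 = 75.3
Weighted total:
  Ethics module 85 × 0.18 = 15.3
  Safety assessment 75.3 × 0.41 = 30.873
  Practical 25 × 0.21 = 5.25
  Written test 61.5 × 0.2 = 12.3
Sum = 63.723
63.723 ≥ 50 → Credit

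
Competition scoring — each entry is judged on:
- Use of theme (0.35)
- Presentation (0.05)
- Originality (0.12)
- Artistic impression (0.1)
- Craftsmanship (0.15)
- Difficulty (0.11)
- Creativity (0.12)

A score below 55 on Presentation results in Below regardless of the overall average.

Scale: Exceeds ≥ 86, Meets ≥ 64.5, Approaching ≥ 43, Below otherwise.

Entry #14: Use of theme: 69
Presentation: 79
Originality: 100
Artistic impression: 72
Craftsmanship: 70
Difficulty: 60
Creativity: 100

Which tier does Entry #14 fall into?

Presentation score 79 ≥ 55: minimum met.
Weighted total:
  Use of theme 69 × 0.35 = 24.15
  Presentation 79 × 0.05 = 3.95
  Originality 100 × 0.12 = 12
  Artistic impression 72 × 0.1 = 7.2
  Craftsmanship 70 × 0.15 = 10.5
  Difficulty 60 × 0.11 = 6.6
  Creativity 100 × 0.12 = 12
Sum = 76.4
76.4 is ≥ 64.5 and < 86 → Meets

Meets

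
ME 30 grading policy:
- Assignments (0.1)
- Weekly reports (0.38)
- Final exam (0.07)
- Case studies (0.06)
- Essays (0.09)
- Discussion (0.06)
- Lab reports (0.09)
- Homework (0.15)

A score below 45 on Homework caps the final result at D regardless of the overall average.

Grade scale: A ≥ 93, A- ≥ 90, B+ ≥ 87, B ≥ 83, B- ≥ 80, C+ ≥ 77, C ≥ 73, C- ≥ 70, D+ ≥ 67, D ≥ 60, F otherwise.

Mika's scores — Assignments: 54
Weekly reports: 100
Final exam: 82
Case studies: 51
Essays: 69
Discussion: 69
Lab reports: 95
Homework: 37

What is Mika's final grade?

Homework score 37 < 45: minimum not met.
Weighted total:
  Assignments 54 × 0.1 = 5.4
  Weekly reports 100 × 0.38 = 38
  Final exam 82 × 0.07 = 5.74
  Case studies 51 × 0.06 = 3.06
  Essays 69 × 0.09 = 6.21
  Discussion 69 × 0.06 = 4.14
  Lab reports 95 × 0.09 = 8.55
  Homework 37 × 0.15 = 5.55
Sum = 76.65
76.65 would be C; cap at D applies → D.

D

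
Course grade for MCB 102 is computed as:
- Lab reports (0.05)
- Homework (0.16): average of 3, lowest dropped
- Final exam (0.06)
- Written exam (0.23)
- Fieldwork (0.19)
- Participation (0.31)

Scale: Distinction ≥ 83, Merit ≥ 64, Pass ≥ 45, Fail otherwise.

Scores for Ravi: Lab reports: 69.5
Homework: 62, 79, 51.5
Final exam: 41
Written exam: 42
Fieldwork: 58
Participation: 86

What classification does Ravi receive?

Homework: drop 51.5 → average of remaining 2 = 141/2 = 70.5
Weighted total:
  Lab reports 69.5 × 0.05 = 3.475
  Homework 70.5 × 0.16 = 11.28
  Final exam 41 × 0.06 = 2.46
  Written exam 42 × 0.23 = 9.66
  Fieldwork 58 × 0.19 = 11.02
  Participation 86 × 0.31 = 26.66
Sum = 64.555
64.555 is ≥ 64 and < 83 → Merit

Merit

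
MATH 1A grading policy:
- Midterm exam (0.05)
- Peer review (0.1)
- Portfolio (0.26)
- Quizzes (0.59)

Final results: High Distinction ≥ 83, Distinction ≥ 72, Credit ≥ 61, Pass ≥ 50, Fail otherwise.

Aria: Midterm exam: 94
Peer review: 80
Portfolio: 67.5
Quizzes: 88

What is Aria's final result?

Weighted total:
  Midterm exam 94 × 0.05 = 4.7
  Peer review 80 × 0.1 = 8
  Portfolio 67.5 × 0.26 = 17.55
  Quizzes 88 × 0.59 = 51.92
Sum = 82.17
82.17 is ≥ 72 and < 83 → Distinction

Distinction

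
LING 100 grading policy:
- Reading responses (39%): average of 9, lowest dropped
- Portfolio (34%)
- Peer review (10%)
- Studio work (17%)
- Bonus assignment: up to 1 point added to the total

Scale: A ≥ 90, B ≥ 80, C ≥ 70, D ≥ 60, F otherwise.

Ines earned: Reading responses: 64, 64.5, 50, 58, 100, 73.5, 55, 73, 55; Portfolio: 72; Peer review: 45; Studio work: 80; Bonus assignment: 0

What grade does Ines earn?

Reading responses: drop 50 → average of remaining 8 = 543/8 = 67.875
Weighted total:
  Reading responses 67.875 × 0.39 = 26.47125
  Portfolio 72 × 0.34 = 24.48
  Peer review 45 × 0.1 = 4.5
  Studio work 80 × 0.17 = 13.6
Sum = 69.05125
Bonus assignment: 69.05125 + 0 = 69.05125
69.05125 is ≥ 60 and < 70 → D

D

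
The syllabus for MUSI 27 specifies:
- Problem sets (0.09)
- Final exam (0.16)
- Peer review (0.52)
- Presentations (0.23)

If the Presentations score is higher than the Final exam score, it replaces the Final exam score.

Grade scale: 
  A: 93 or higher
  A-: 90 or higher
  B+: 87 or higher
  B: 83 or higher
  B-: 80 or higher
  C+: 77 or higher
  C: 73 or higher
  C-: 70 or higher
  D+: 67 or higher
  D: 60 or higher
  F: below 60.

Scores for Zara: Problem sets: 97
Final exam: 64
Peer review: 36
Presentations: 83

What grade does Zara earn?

F

Presentations (83) > Final exam (64), so Final exam counts as 83.
Weighted total:
  Problem sets 97 × 0.09 = 8.73
  Final exam 83 × 0.16 = 13.28
  Peer review 36 × 0.52 = 18.72
  Presentations 83 × 0.23 = 19.09
Sum = 59.82
59.82 < 60 → F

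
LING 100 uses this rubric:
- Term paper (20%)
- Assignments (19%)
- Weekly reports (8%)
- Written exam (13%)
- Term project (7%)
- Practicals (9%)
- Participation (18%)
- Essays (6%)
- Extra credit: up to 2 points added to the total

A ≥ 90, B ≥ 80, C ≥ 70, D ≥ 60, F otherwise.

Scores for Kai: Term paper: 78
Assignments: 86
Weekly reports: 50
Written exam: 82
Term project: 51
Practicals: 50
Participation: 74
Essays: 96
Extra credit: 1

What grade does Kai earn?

C

Weighted total:
  Term paper 78 × 0.2 = 15.6
  Assignments 86 × 0.19 = 16.34
  Weekly reports 50 × 0.08 = 4
  Written exam 82 × 0.13 = 10.66
  Term project 51 × 0.07 = 3.57
  Practicals 50 × 0.09 = 4.5
  Participation 74 × 0.18 = 13.32
  Essays 96 × 0.06 = 5.76
Sum = 73.75
Extra credit: 73.75 + 1 = 74.75
74.75 is ≥ 70 and < 80 → C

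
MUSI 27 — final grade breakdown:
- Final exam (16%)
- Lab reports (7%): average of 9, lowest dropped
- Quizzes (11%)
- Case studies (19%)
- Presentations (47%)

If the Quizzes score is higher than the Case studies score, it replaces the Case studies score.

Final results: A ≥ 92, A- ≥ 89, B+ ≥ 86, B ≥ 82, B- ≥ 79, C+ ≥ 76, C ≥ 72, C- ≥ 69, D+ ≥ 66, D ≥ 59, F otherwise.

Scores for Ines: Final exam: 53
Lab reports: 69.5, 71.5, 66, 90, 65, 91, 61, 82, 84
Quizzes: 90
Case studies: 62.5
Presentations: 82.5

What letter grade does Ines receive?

Lab reports: drop 61 → average of remaining 8 = 619/8 = 77.375
Quizzes (90) > Case studies (62.5), so Case studies counts as 90.
Weighted total:
  Final exam 53 × 0.16 = 8.48
  Lab reports 77.375 × 0.07 = 5.41625
  Quizzes 90 × 0.11 = 9.9
  Case studies 90 × 0.19 = 17.1
  Presentations 82.5 × 0.47 = 38.775
Sum = 79.67125
79.67125 is ≥ 79 and < 82 → B-

B-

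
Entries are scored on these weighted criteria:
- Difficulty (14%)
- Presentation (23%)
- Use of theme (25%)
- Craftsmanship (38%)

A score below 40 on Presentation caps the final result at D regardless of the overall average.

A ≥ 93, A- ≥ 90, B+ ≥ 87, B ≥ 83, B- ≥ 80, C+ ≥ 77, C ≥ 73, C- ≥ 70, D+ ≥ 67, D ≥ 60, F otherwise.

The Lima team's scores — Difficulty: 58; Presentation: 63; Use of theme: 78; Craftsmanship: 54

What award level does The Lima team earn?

D

Presentation score 63 ≥ 40: minimum met.
Weighted total:
  Difficulty 58 × 0.14 = 8.12
  Presentation 63 × 0.23 = 14.49
  Use of theme 78 × 0.25 = 19.5
  Craftsmanship 54 × 0.38 = 20.52
Sum = 62.63
62.63 is ≥ 60 and < 67 → D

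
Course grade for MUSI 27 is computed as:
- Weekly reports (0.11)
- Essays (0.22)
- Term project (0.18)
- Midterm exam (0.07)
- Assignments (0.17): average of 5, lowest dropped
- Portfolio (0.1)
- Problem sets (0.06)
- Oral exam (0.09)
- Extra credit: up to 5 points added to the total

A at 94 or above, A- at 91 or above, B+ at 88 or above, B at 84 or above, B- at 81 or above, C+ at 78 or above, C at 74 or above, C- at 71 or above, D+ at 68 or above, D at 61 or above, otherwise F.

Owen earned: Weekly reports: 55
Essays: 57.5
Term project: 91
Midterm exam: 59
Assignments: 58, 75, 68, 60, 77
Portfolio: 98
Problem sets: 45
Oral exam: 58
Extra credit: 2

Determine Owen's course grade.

D+

Assignments: drop 58 → average of remaining 4 = 280/4 = 70
Weighted total:
  Weekly reports 55 × 0.11 = 6.05
  Essays 57.5 × 0.22 = 12.65
  Term project 91 × 0.18 = 16.38
  Midterm exam 59 × 0.07 = 4.13
  Assignments 70 × 0.17 = 11.9
  Portfolio 98 × 0.1 = 9.8
  Problem sets 45 × 0.06 = 2.7
  Oral exam 58 × 0.09 = 5.22
Sum = 68.83
Extra credit: 68.83 + 2 = 70.83
70.83 is ≥ 68 and < 71 → D+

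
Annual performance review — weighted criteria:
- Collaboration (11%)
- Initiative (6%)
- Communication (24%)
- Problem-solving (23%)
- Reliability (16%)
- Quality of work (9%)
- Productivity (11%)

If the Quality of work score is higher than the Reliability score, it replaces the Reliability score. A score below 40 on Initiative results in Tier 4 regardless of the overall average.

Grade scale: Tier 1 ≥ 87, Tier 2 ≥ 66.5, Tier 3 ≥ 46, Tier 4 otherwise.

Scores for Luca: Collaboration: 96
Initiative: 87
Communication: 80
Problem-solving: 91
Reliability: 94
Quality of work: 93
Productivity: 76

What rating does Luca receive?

Tier 1

Quality of work (93) ≤ Reliability (94), so Reliability stays at 94.
Initiative score 87 ≥ 40: minimum met.
Weighted total:
  Collaboration 96 × 0.11 = 10.56
  Initiative 87 × 0.06 = 5.22
  Communication 80 × 0.24 = 19.2
  Problem-solving 91 × 0.23 = 20.93
  Reliability 94 × 0.16 = 15.04
  Quality of work 93 × 0.09 = 8.37
  Productivity 76 × 0.11 = 8.36
Sum = 87.68
87.68 ≥ 87 → Tier 1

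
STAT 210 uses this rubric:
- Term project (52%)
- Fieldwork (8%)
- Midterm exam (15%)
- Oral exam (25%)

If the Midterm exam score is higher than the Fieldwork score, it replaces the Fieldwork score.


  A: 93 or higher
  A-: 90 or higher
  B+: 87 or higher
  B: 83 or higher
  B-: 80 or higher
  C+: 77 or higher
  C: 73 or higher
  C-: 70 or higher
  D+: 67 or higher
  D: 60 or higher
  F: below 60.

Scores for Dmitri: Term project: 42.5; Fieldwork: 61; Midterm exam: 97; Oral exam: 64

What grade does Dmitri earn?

D

Midterm exam (97) > Fieldwork (61), so Fieldwork counts as 97.
Weighted total:
  Term project 42.5 × 0.52 = 22.1
  Fieldwork 97 × 0.08 = 7.76
  Midterm exam 97 × 0.15 = 14.55
  Oral exam 64 × 0.25 = 16
Sum = 60.41
60.41 is ≥ 60 and < 67 → D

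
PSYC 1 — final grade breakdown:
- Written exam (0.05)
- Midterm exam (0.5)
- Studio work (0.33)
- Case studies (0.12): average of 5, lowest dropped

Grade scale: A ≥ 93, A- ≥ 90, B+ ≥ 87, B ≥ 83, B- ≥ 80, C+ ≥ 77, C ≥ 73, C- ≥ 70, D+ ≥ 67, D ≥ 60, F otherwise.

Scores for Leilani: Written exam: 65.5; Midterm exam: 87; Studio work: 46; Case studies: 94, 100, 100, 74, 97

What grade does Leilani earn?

C

Case studies: drop 74 → average of remaining 4 = 391/4 = 97.75
Weighted total:
  Written exam 65.5 × 0.05 = 3.275
  Midterm exam 87 × 0.5 = 43.5
  Studio work 46 × 0.33 = 15.18
  Case studies 97.75 × 0.12 = 11.73
Sum = 73.685
73.685 is ≥ 73 and < 77 → C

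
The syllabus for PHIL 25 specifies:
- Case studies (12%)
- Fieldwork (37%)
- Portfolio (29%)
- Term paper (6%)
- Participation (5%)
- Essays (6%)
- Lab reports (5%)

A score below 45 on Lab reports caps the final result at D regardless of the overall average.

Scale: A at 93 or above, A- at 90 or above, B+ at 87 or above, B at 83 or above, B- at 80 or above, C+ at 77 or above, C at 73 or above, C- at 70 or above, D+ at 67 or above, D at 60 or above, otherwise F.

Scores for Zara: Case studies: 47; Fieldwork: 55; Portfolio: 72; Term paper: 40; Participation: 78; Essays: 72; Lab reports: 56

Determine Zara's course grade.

D

Lab reports score 56 ≥ 45: minimum met.
Weighted total:
  Case studies 47 × 0.12 = 5.64
  Fieldwork 55 × 0.37 = 20.35
  Portfolio 72 × 0.29 = 20.88
  Term paper 40 × 0.06 = 2.4
  Participation 78 × 0.05 = 3.9
  Essays 72 × 0.06 = 4.32
  Lab reports 56 × 0.05 = 2.8
Sum = 60.29
60.29 is ≥ 60 and < 67 → D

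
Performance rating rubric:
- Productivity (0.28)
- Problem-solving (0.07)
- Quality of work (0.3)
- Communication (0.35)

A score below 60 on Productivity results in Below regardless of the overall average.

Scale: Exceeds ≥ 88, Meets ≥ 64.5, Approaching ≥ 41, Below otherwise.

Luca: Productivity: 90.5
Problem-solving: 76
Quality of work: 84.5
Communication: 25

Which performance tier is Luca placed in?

Meets

Productivity score 90.5 ≥ 60: minimum met.
Weighted total:
  Productivity 90.5 × 0.28 = 25.34
  Problem-solving 76 × 0.07 = 5.32
  Quality of work 84.5 × 0.3 = 25.35
  Communication 25 × 0.35 = 8.75
Sum = 64.76
64.76 is ≥ 64.5 and < 88 → Meets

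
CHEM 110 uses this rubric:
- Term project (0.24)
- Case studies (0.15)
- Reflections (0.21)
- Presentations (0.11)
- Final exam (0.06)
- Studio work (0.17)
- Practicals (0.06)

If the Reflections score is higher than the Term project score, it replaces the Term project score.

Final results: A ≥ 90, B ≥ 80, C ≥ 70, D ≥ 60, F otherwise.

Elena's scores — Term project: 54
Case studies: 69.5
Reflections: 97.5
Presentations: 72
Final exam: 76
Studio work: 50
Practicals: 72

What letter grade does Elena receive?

Reflections (97.5) > Term project (54), so Term project counts as 97.5.
Weighted total:
  Term project 97.5 × 0.24 = 23.4
  Case studies 69.5 × 0.15 = 10.425
  Reflections 97.5 × 0.21 = 20.475
  Presentations 72 × 0.11 = 7.92
  Final exam 76 × 0.06 = 4.56
  Studio work 50 × 0.17 = 8.5
  Practicals 72 × 0.06 = 4.32
Sum = 79.6
79.6 is ≥ 70 and < 80 → C

C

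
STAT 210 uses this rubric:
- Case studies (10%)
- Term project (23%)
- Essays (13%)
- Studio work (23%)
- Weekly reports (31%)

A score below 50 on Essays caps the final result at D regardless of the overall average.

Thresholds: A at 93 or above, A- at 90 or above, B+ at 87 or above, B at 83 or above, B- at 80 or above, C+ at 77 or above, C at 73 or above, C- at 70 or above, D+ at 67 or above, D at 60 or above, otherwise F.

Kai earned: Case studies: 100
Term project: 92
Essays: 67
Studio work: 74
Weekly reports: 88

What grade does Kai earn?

B

Essays score 67 ≥ 50: minimum met.
Weighted total:
  Case studies 100 × 0.1 = 10
  Term project 92 × 0.23 = 21.16
  Essays 67 × 0.13 = 8.71
  Studio work 74 × 0.23 = 17.02
  Weekly reports 88 × 0.31 = 27.28
Sum = 84.17
84.17 is ≥ 83 and < 87 → B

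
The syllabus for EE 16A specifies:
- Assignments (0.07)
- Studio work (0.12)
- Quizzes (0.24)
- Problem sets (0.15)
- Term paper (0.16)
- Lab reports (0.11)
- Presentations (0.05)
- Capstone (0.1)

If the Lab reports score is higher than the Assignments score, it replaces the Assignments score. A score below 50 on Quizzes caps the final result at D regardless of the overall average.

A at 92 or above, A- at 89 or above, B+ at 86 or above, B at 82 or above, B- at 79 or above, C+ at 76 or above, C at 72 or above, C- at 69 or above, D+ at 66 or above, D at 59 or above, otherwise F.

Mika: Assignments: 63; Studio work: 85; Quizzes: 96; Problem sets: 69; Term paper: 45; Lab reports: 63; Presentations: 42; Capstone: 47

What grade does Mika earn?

D+

Lab reports (63) ≤ Assignments (63), so Assignments stays at 63.
Quizzes score 96 ≥ 50: minimum met.
Weighted total:
  Assignments 63 × 0.07 = 4.41
  Studio work 85 × 0.12 = 10.2
  Quizzes 96 × 0.24 = 23.04
  Problem sets 69 × 0.15 = 10.35
  Term paper 45 × 0.16 = 7.2
  Lab reports 63 × 0.11 = 6.93
  Presentations 42 × 0.05 = 2.1
  Capstone 47 × 0.1 = 4.7
Sum = 68.93
68.93 is ≥ 66 and < 69 → D+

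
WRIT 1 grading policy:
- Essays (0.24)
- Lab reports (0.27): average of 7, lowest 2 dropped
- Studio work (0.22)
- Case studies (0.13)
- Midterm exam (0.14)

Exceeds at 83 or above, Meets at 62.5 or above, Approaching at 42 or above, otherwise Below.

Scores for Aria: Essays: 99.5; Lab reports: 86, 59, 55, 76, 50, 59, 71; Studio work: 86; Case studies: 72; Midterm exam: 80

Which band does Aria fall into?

Lab reports: drop 50, 55 → average of remaining 5 = 351/5 = 70.2
Weighted total:
  Essays 99.5 × 0.24 = 23.88
  Lab reports 70.2 × 0.27 = 18.954
  Studio work 86 × 0.22 = 18.92
  Case studies 72 × 0.13 = 9.36
  Midterm exam 80 × 0.14 = 11.2
Sum = 82.314
82.314 is ≥ 62.5 and < 83 → Meets

Meets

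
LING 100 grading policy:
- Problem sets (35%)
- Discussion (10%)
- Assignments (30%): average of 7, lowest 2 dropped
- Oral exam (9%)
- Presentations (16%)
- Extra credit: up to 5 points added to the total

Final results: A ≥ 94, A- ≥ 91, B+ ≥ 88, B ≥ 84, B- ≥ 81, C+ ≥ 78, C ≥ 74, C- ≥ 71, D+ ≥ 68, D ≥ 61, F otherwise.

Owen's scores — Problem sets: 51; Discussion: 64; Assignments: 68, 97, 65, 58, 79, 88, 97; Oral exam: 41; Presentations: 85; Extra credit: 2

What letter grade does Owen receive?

D+

Assignments: drop 58, 65 → average of remaining 5 = 429/5 = 85.8
Weighted total:
  Problem sets 51 × 0.35 = 17.85
  Discussion 64 × 0.1 = 6.4
  Assignments 85.8 × 0.3 = 25.74
  Oral exam 41 × 0.09 = 3.69
  Presentations 85 × 0.16 = 13.6
Sum = 67.28
Extra credit: 67.28 + 2 = 69.28
69.28 is ≥ 68 and < 71 → D+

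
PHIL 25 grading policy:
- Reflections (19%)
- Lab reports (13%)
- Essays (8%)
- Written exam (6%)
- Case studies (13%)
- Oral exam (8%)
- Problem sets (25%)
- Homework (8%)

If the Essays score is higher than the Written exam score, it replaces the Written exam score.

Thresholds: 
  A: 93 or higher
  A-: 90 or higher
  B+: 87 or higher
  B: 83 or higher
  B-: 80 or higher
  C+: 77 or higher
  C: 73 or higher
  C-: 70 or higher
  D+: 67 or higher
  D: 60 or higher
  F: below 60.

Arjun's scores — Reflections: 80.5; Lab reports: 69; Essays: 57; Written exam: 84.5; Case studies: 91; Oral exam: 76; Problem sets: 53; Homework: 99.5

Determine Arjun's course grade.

Essays (57) ≤ Written exam (84.5), so Written exam stays at 84.5.
Weighted total:
  Reflections 80.5 × 0.19 = 15.295
  Lab reports 69 × 0.13 = 8.97
  Essays 57 × 0.08 = 4.56
  Written exam 84.5 × 0.06 = 5.07
  Case studies 91 × 0.13 = 11.83
  Oral exam 76 × 0.08 = 6.08
  Problem sets 53 × 0.25 = 13.25
  Homework 99.5 × 0.08 = 7.96
Sum = 73.015
73.015 is ≥ 73 and < 77 → C

C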